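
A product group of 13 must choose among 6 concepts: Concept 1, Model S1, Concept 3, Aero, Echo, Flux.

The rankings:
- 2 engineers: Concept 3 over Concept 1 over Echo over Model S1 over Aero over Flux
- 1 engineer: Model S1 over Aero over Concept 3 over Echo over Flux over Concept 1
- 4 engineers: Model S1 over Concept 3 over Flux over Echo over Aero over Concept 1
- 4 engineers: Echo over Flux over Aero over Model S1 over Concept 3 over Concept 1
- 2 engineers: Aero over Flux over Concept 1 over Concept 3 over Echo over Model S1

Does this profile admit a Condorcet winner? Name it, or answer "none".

none

Head-to-head results (13 engineers):
Concept 1–Model S1: Model S1 9–4.
Concept 1 vs Concept 3: Concept 3, 11–2.
Concept 1–Aero: Aero 11–2.
Concept 1 vs Echo: Echo, 9–4.
Concept 1–Flux: Flux 11–2.
Model S1 vs Concept 3: Model S1 wins 9–4.
Model S1–Aero: Model S1 7–6.
Model S1 vs Echo: Echo, 8–5.
Model S1–Flux: Model S1 7–6.
Concept 3 vs Aero: Aero wins 7–6.
Concept 3 vs Echo: Concept 3, 9–4.
Concept 3 vs Flux: Concept 3, 7–6.
Aero–Echo: Echo 10–3.
Aero vs Flux: Flux wins 8–5.
Echo–Flux: Echo 7–6.
Every design loses at least once (Concept 1 loses to Model S1; Model S1 loses to Echo; Concept 3 loses to Model S1; Aero loses to Model S1; Echo loses to Concept 3; Flux loses to Model S1). The majority relation contains the cycle Model S1 > Concept 3 > Echo > Model S1, so there is no Condorcet winner.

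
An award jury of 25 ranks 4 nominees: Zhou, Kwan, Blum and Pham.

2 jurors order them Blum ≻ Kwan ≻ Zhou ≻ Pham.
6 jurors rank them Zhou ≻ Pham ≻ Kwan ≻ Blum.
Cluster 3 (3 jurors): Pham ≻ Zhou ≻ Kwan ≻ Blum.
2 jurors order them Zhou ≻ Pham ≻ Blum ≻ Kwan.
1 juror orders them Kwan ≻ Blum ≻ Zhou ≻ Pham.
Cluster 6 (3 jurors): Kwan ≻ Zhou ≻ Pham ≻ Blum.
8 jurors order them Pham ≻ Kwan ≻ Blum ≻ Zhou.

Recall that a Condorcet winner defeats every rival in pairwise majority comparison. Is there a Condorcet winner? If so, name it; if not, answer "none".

Pairwise majorities:
Zhou vs Kwan: 6+3+2 = 11 for Zhou, 14 for Kwan — Kwan by 14–11.
Zhou vs Blum: Zhou is ranked higher on 6+3+2+3 = 14 ballots, Blum on 11. Zhou wins 14–11.
Zhou vs Pham: 2+6+2+1+3 = 14 for Zhou, 11 for Pham — Zhou by 14–11.
Kwan vs Blum: Kwan is ranked higher on 6+3+1+3+8 = 21 ballots, Blum on 4. Kwan wins 21–4.
Kwan vs Pham: 6 to 19, Pham.
Blum vs Pham: Blum is ranked higher on 2+1 = 3 ballots, Pham on 22. Pham wins 22–3.
Every nominee loses at least once (Zhou loses to Kwan; Kwan loses to Pham; Blum loses to Zhou; Pham loses to Zhou). The majority relation contains the cycle Zhou → Pham → Kwan → Zhou, so there is no Condorcet winner.

none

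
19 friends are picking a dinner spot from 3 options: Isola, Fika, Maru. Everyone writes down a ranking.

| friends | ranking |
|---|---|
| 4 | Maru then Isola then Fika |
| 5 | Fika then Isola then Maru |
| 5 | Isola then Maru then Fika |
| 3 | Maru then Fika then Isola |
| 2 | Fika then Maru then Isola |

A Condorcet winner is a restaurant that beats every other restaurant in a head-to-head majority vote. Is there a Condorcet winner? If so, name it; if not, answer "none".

Check each pair by majority over 19 ballots:
Isola vs Fika: 9 to 10, Fika.
Isola vs Maru: Isola is ranked higher on 5+5 = 10 ballots, Maru on 9. Isola wins 10–9.
Fika vs Maru: 5+2 = 7 for Fika, 12 for Maru — Maru by 12–7.
Each restaurant drops at least one matchup (Isola loses to Fika; Fika loses to Maru; Maru loses to Isola); the cycle Isola beats Maru beats Fika beats Isola rules out a Condorcet winner.

none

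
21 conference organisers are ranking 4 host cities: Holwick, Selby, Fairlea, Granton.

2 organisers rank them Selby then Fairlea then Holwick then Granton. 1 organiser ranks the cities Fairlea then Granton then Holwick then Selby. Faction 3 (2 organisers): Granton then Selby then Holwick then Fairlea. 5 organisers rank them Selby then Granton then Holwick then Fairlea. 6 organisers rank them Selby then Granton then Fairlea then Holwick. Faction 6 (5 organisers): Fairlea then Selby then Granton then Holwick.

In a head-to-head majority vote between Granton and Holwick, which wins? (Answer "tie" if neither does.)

Ballots ranking Granton above Holwick: 1 + 2 + 5 + 6 + 5 = 19.
Ballots ranking Holwick above Granton: 21 − 19 = 2.
Granton wins the head-to-head 19–2.

Granton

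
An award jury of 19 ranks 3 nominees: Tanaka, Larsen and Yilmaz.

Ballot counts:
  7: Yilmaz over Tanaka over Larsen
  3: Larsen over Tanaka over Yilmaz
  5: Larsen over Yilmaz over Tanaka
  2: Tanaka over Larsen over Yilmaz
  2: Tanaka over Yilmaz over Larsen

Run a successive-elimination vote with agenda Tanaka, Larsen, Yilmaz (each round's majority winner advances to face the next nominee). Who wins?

Yilmaz

Round 1: Tanaka vs Larsen — 11–8, Tanaka advances.
Round 2: Tanaka vs Yilmaz — 7–12, Yilmaz advances.
Yilmaz survives the agenda.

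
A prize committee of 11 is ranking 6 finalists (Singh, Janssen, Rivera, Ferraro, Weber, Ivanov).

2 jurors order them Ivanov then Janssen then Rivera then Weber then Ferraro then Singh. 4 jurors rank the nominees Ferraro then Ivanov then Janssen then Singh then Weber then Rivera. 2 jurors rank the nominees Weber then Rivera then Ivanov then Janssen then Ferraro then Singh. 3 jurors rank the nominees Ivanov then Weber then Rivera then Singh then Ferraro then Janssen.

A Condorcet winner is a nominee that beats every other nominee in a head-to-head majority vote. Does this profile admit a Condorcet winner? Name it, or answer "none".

Head-to-head results (11 jurors):
Singh vs Janssen: 3 to 8, Janssen.
Singh vs Rivera: Singh is ranked higher on 4 ballots, Rivera on 7. Rivera wins 7–4.
Singh vs Ferraro: 3 for Singh, 8 for Ferraro — Ferraro by 8–3.
Singh vs Weber: 4 to 7, Weber.
Singh vs Ivanov: Singh is ranked higher on 0 ballots, Ivanov on 11. Ivanov wins 11–0.
Janssen vs Rivera: 2+4 = 6 for Janssen, 5 for Rivera — Janssen by 6–5.
Janssen vs Ferraro: Janssen is ranked higher on 2+2 = 4 ballots, Ferraro on 7. Ferraro wins 7–4.
Janssen vs Weber: Janssen is ranked higher on 2+4 = 6 ballots, Weber on 5. Janssen wins 6–5.
Janssen vs Ivanov: 0 for Janssen, 11 for Ivanov — Ivanov by 11–0.
Rivera vs Ferraro: 2+2+3 = 7 for Rivera, 4 for Ferraro — Rivera by 7–4.
Rivera vs Weber: Rivera preferred on 2 ballots; Weber wins 9–2.
Rivera vs Ivanov: 2 to 9, Ivanov.
Ferraro vs Weber: 4 for Ferraro, 7 for Weber — Weber by 7–4.
Ferraro vs Ivanov: 4 to 7, Ivanov.
Weber vs Ivanov: 2 for Weber, 9 for Ivanov — Ivanov by 9–2.
Ivanov beats each of Singh, Janssen, Rivera, Ferraro, Weber — Ivanov is the Condorcet winner.

Ivanov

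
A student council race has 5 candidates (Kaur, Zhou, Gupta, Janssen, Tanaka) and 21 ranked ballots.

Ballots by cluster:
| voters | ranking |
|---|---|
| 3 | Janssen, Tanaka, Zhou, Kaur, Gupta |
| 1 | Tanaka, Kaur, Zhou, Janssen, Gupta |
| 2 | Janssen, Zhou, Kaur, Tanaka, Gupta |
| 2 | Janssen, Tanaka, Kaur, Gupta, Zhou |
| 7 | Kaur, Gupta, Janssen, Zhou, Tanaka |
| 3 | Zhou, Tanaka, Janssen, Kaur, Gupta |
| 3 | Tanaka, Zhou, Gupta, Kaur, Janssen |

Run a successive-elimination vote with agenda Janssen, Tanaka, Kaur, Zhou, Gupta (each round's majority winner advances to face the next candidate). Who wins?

Round 1: Janssen vs Tanaka — 14–7, Janssen advances.
Round 2: Janssen vs Kaur — 10–11, Kaur advances.
Round 3: Kaur vs Zhou — 10–11, Zhou advances.
Round 4: Zhou vs Gupta — 12–9, Zhou advances.
The agenda winner is Zhou.

Zhou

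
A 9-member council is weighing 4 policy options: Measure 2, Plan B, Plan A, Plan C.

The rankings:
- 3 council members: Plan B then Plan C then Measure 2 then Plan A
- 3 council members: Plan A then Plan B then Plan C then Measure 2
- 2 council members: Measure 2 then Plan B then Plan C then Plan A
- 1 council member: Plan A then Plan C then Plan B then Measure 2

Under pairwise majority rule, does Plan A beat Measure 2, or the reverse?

Measure 2

Ballots ranking Plan A above Measure 2: 3 + 1 = 4.
Ballots ranking Measure 2 above Plan A: 9 − 4 = 5.
Measure 2 wins the head-to-head 5–4.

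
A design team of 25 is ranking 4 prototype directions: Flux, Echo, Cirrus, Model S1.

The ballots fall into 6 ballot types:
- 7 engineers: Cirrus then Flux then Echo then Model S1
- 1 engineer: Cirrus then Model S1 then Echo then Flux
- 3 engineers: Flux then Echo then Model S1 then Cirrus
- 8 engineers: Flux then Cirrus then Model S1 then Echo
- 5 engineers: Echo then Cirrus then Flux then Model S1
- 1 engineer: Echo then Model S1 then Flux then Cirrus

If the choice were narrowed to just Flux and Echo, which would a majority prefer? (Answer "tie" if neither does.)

Ballots ranking Flux above Echo: 7 + 3 + 8 = 18.
Ballots ranking Echo above Flux: 25 − 18 = 7.
Flux wins the head-to-head 18–7.

Flux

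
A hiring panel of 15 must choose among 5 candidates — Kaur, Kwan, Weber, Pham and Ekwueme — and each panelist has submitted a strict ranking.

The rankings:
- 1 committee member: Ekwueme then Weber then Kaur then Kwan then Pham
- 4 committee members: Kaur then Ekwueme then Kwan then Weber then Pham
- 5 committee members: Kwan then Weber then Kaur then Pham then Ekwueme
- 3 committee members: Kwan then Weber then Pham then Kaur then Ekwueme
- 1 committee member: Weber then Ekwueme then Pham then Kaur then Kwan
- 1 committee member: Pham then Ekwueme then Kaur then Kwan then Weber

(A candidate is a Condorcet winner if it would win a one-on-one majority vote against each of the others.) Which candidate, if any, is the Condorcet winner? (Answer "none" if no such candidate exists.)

Pairwise majorities:
Kaur vs Kwan: Kwan wins 8–7.
Kaur vs Weber: Kaur is ranked higher on 4+1 = 5 ballots, Weber on 10. Weber wins 10–5.
Kaur vs Pham: Kaur preferred on 1+4+5 = 10 ballots; Kaur wins 10–5.
Kaur vs Ekwueme: Kaur preferred on 4+5+3 = 12 ballots; Kaur wins 12–3.
Kwan–Weber: Kwan 13–2.
Kwan vs Pham: 1+4+5+3 = 13 for Kwan, 2 for Pham — Kwan by 13–2.
Kwan vs Ekwueme: 5+3 = 8 for Kwan, 7 for Ekwueme — Kwan by 8–7.
Weber–Pham: Weber 14–1.
Weber–Ekwueme: Weber 9–6.
Pham vs Ekwueme: 9 to 6, Pham.
Only Kwan has no losses; Kwan is the Condorcet winner.

Kwan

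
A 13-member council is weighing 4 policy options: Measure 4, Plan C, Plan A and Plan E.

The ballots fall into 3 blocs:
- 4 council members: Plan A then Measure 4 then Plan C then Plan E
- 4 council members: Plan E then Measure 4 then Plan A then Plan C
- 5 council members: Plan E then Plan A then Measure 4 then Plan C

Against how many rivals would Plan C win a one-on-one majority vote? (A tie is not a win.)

Plan C against each rival (13 council members):
Plan C vs Measure 4: 0 to 13, Measure 4.
Plan C vs Plan A: Plan A, 13–0.
Plan C vs Plan E: 4 to 9, Plan E.
Plan C beats no one; loses to Measure 4, Plan A, Plan E — 0 pairwise wins.

0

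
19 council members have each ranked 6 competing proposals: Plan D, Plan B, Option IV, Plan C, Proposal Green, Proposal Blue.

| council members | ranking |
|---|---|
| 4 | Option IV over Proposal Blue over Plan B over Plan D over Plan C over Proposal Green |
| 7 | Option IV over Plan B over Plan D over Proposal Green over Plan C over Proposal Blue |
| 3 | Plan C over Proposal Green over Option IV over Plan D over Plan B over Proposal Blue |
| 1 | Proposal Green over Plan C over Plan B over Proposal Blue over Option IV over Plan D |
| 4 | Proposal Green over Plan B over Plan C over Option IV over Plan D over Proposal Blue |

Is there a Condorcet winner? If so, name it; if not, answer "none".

Option IV

Check each pair by majority over 19 ballots:
Plan D vs Plan B: 3 for Plan D, 16 for Plan B — Plan B by 16–3.
Plan D vs Option IV: Option IV, 19–0.
Plan D vs Plan C: Plan D wins 11–8.
Plan D vs Proposal Green: Plan D, 11–8.
Plan D vs Proposal Blue: Plan D is ranked higher on 7+3+4 = 14 ballots, Proposal Blue on 5. Plan D wins 14–5.
Plan B–Option IV: Option IV 14–5.
Plan B vs Plan C: Plan B preferred on 4+7+4 = 15 ballots; Plan B wins 15–4.
Plan B–Proposal Green: Plan B 11–8.
Plan B vs Proposal Blue: 15 to 4, Plan B.
Option IV vs Plan C: 11 to 8, Option IV.
Option IV vs Proposal Green: Option IV wins 11–8.
Option IV–Proposal Blue: Option IV 18–1.
Plan C vs Proposal Green: 4+3 = 7 for Plan C, 12 for Proposal Green — Proposal Green by 12–7.
Plan C vs Proposal Blue: Plan C is ranked higher on 7+3+1+4 = 15 ballots, Proposal Blue on 4. Plan C wins 15–4.
Proposal Green vs Proposal Blue: Proposal Green preferred on 7+3+1+4 = 15 ballots; Proposal Green wins 15–4.
Only Option IV has no losses; Option IV is the Condorcet winner.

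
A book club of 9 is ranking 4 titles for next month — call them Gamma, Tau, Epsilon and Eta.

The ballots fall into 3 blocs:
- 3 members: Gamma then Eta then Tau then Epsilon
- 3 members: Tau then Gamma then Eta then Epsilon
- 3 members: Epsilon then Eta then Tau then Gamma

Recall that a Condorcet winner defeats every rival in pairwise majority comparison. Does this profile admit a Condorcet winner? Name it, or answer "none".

Check each pair by majority over 9 ballots:
Gamma vs Tau: Tau wins 6–3.
Gamma vs Epsilon: Gamma, 6–3.
Gamma–Eta: Gamma 6–3.
Tau vs Epsilon: Tau wins 6–3.
Tau–Eta: Eta 6–3.
Epsilon vs Eta: Eta wins 6–3.
No book is unbeaten: Gamma loses to Tau; Tau loses to Eta; Epsilon loses to Gamma; Eta loses to Gamma. In particular Gamma > Eta > Tau > Gamma is a majority cycle — no Condorcet winner exists.

none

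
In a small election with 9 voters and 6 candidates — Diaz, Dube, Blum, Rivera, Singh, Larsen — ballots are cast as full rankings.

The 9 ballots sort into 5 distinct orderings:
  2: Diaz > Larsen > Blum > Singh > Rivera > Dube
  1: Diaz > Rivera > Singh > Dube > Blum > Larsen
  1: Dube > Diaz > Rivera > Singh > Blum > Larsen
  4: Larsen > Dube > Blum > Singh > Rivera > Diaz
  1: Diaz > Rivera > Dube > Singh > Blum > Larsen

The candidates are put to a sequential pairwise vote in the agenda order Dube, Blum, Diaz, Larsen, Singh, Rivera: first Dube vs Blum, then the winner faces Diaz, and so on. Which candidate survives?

Larsen

Round 1: Dube vs Blum — 7–2, Dube advances.
Round 2: Dube vs Diaz — 5–4, Dube advances.
Round 3: Dube vs Larsen — 3–6, Larsen advances.
Round 4: Larsen vs Singh — 6–3, Larsen advances.
Round 5: Larsen vs Rivera — 6–3, Larsen advances.
The agenda winner is Larsen.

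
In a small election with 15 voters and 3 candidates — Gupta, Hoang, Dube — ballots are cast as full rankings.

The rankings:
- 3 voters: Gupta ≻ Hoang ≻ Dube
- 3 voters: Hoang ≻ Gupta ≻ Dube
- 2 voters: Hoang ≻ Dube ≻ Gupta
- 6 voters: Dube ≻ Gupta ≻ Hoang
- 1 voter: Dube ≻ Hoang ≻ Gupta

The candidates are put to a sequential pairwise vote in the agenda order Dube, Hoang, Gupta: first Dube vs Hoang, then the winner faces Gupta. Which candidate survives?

Round 1: Dube vs Hoang — 7–8, Hoang advances.
Round 2: Hoang vs Gupta — 6–9, Gupta advances.
Gupta survives the agenda.

Gupta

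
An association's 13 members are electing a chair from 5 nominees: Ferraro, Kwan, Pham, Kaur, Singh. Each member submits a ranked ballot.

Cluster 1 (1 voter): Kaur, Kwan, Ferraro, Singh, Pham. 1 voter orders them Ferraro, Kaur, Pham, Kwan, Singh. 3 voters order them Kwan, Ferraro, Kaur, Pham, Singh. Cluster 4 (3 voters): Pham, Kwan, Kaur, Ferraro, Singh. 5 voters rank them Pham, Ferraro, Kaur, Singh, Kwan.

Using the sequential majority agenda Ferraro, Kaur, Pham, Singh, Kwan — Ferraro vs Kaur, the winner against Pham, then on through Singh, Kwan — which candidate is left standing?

Pham

Round 1: Ferraro vs Kaur — 9–4, Ferraro advances.
Round 2: Ferraro vs Pham — 5–8, Pham advances.
Round 3: Pham vs Singh — 12–1, Pham advances.
Round 4: Pham vs Kwan — 9–4, Pham advances.
Pham survives the agenda.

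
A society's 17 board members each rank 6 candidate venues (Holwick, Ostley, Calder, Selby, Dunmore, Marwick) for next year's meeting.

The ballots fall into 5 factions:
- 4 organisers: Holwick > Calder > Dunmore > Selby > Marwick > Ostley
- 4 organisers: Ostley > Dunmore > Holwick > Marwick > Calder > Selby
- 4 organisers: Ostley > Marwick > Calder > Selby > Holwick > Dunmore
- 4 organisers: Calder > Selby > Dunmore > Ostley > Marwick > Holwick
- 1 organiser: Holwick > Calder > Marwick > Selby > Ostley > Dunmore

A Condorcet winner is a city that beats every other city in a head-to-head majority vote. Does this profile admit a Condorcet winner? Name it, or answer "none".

Head-to-head results (17 organisers):
Holwick vs Ostley: Holwick is ranked higher on 4+1 = 5 ballots, Ostley on 12. Ostley wins 12–5.
Holwick vs Calder: 9 to 8, Holwick.
Holwick vs Selby: 4+4+1 = 9 for Holwick, 8 for Selby — Holwick by 9–8.
Holwick vs Dunmore: 9 to 8, Holwick.
Holwick vs Marwick: Holwick preferred on 4+4+1 = 9 ballots; Holwick wins 9–8.
Ostley vs Calder: 4+4 = 8 for Ostley, 9 for Calder — Calder by 9–8.
Ostley vs Selby: 8 to 9, Selby.
Ostley vs Dunmore: Ostley preferred on 4+4+1 = 9 ballots; Ostley wins 9–8.
Ostley vs Marwick: 12 to 5, Ostley.
Calder vs Selby: Calder is ranked higher on 4+4+4+4+1 = 17 ballots, Selby on 0. Calder wins 17–0.
Calder vs Dunmore: Calder preferred on 4+4+4+1 = 13 ballots; Calder wins 13–4.
Calder vs Marwick: Calder preferred on 4+4+1 = 9 ballots; Calder wins 9–8.
Selby vs Dunmore: 4+4+1 = 9 for Selby, 8 for Dunmore — Selby by 9–8.
Selby vs Marwick: 8 to 9, Marwick.
Dunmore vs Marwick: 4+4+4 = 12 for Dunmore, 5 for Marwick — Dunmore by 12–5.
No city is unbeaten: Holwick loses to Ostley; Ostley loses to Calder; Calder loses to Holwick; Selby loses to Holwick; Dunmore loses to Holwick; Marwick loses to Holwick. In particular Holwick beats Calder beats Ostley beats Holwick is a majority cycle — no Condorcet winner exists.

none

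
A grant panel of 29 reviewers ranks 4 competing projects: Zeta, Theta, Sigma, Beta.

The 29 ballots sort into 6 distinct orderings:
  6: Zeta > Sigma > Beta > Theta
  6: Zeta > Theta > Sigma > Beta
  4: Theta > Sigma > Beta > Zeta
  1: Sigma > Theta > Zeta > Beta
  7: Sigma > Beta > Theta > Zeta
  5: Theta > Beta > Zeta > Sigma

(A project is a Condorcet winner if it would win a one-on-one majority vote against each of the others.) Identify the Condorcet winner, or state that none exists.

Head-to-head results (29 reviewers):
Zeta vs Theta: 6+6 = 12 for Zeta, 17 for Theta — Theta by 17–12.
Zeta vs Sigma: Zeta preferred on 6+6+5 = 17 ballots; Zeta wins 17–12.
Zeta vs Beta: Zeta is ranked higher on 6+6+1 = 13 ballots, Beta on 16. Beta wins 16–13.
Theta vs Sigma: Theta is ranked higher on 6+4+5 = 15 ballots, Sigma on 14. Theta wins 15–14.
Theta vs Beta: 6+4+1+5 = 16 for Theta, 13 for Beta — Theta by 16–13.
Sigma vs Beta: 24 to 5, Sigma.
Only Theta has no losses; Theta is the Condorcet winner.

Theta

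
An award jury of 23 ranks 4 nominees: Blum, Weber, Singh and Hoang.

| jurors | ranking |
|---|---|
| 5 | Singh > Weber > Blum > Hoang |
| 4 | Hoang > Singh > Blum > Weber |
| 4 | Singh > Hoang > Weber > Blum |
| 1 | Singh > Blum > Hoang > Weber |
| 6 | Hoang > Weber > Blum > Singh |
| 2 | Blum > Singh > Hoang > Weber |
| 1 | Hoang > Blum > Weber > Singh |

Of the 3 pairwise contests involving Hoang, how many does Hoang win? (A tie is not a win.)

2

Hoang against each rival (23 jurors):
Hoang vs Blum: Hoang wins 15–8.
Hoang–Weber: Hoang 18–5.
Hoang vs Singh: Singh, 12–11.
Hoang beats Blum, Weber; loses to Singh — 2 pairwise wins.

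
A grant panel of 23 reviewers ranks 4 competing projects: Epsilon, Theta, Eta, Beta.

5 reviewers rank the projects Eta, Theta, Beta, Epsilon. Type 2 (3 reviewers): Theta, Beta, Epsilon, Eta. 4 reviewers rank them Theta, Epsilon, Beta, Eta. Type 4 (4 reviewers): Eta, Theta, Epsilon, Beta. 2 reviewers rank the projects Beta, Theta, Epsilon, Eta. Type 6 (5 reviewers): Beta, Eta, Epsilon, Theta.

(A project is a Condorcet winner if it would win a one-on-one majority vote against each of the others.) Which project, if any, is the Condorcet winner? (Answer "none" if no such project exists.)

Head-to-head results (23 reviewers):
Epsilon vs Theta: 5 for Epsilon, 18 for Theta — Theta by 18–5.
Epsilon vs Eta: 3+4+2 = 9 for Epsilon, 14 for Eta — Eta by 14–9.
Epsilon vs Beta: Epsilon is ranked higher on 4+4 = 8 ballots, Beta on 15. Beta wins 15–8.
Theta vs Eta: Theta preferred on 3+4+2 = 9 ballots; Eta wins 14–9.
Theta vs Beta: 16 to 7, Theta.
Eta vs Beta: 5+4 = 9 for Eta, 14 for Beta — Beta by 14–9.
No project is unbeaten: Epsilon loses to Theta; Theta loses to Eta; Eta loses to Beta; Beta loses to Theta. In particular Theta beats Beta beats Eta beats Theta is a majority cycle — no Condorcet winner exists.

none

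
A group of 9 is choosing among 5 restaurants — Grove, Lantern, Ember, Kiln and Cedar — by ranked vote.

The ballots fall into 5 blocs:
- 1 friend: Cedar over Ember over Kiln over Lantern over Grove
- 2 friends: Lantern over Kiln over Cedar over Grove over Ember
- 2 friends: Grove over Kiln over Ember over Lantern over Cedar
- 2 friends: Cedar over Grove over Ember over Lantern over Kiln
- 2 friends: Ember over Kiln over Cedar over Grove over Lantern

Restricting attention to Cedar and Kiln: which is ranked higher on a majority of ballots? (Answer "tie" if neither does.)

Ballots ranking Cedar above Kiln: 1 + 2 = 3.
Ballots ranking Kiln above Cedar: 9 − 3 = 6.
Kiln wins the head-to-head 6–3.

Kiln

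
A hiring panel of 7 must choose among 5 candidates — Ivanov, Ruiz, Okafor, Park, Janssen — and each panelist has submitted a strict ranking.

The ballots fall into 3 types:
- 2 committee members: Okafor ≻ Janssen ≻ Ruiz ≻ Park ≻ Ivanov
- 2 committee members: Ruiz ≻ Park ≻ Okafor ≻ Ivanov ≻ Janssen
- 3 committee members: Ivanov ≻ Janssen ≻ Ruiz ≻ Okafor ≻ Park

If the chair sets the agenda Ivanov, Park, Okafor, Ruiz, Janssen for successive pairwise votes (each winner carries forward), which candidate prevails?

Janssen

Round 1: Ivanov vs Park — 3–4, Park advances.
Round 2: Park vs Okafor — 2–5, Okafor advances.
Round 3: Okafor vs Ruiz — 2–5, Ruiz advances.
Round 4: Ruiz vs Janssen — 2–5, Janssen advances.
Janssen survives the agenda.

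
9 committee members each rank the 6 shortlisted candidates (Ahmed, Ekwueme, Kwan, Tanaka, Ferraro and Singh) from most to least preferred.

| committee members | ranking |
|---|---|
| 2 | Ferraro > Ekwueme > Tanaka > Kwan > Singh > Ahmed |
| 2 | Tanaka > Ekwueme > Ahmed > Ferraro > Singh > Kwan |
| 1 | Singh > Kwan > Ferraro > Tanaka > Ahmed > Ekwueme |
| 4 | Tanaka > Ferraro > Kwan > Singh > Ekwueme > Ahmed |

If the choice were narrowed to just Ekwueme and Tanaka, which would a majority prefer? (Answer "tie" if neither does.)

Ballots ranking Ekwueme above Tanaka: 2.
Ballots ranking Tanaka above Ekwueme: 9 − 2 = 7.
Tanaka wins the head-to-head 7–2.

Tanaka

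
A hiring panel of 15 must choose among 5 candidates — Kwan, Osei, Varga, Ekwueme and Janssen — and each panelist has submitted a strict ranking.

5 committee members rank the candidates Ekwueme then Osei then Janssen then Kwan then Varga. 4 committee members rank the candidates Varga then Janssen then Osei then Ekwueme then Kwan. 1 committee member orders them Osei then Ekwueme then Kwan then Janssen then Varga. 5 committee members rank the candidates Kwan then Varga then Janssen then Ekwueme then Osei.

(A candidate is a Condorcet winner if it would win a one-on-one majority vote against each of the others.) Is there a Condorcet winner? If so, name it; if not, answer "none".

Head-to-head results (15 committee members):
Kwan vs Osei: Kwan is ranked higher on 5 ballots, Osei on 10. Osei wins 10–5.
Kwan vs Varga: Kwan wins 11–4.
Kwan vs Ekwueme: Kwan is ranked higher on 5 ballots, Ekwueme on 10. Ekwueme wins 10–5.
Kwan vs Janssen: Janssen, 9–6.
Osei–Varga: Varga 9–6.
Osei vs Ekwueme: Osei is ranked higher on 4+1 = 5 ballots, Ekwueme on 10. Ekwueme wins 10–5.
Osei–Janssen: Janssen 9–6.
Varga vs Ekwueme: 4+5 = 9 for Varga, 6 for Ekwueme — Varga by 9–6.
Varga–Janssen: Varga 9–6.
Ekwueme vs Janssen: Ekwueme is ranked higher on 5+1 = 6 ballots, Janssen on 9. Janssen wins 9–6.
Every candidate loses at least once (Kwan loses to Osei; Osei loses to Varga; Varga loses to Kwan; Ekwueme loses to Varga; Janssen loses to Varga). The majority relation contains the cycle Kwan → Varga → Osei → Kwan, so there is no Condorcet winner.

none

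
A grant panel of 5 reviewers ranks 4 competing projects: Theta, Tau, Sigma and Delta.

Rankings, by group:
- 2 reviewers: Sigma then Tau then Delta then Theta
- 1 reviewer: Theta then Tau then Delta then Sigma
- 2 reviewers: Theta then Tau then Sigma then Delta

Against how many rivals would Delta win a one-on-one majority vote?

0

Delta against each rival (5 reviewers):
Delta vs Theta: 2 for Delta, 3 for Theta — Theta by 3–2.
Delta vs Tau: 0 to 5, Tau.
Delta vs Sigma: 1 for Delta, 4 for Sigma — Sigma by 4–1.
Delta beats no one; loses to Theta, Tau, Sigma — 0 pairwise wins.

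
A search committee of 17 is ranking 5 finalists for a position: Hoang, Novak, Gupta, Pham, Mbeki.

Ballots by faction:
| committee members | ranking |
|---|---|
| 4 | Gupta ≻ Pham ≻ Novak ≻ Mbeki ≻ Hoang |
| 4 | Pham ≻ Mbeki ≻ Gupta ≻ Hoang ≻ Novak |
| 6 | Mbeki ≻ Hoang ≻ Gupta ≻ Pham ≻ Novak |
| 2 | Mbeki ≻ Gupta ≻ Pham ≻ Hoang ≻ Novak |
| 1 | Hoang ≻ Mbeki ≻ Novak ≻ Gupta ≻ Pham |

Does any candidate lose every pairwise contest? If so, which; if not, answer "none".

Novak

Pairwise majorities:
Hoang vs Novak: Hoang wins 13–4.
Hoang–Gupta: Gupta 10–7.
Hoang vs Pham: Hoang preferred on 6+1 = 7 ballots; Pham wins 10–7.
Hoang vs Mbeki: 1 to 16, Mbeki.
Novak vs Gupta: Gupta wins 16–1.
Novak vs Pham: Novak is ranked higher on 1 ballot, Pham on 16. Pham wins 16–1.
Novak vs Mbeki: Mbeki wins 13–4.
Gupta vs Pham: Gupta wins 13–4.
Gupta vs Mbeki: Mbeki wins 13–4.
Pham vs Mbeki: 8 to 9, Mbeki.
Novak is beaten in every head-to-head and is the Condorcet loser.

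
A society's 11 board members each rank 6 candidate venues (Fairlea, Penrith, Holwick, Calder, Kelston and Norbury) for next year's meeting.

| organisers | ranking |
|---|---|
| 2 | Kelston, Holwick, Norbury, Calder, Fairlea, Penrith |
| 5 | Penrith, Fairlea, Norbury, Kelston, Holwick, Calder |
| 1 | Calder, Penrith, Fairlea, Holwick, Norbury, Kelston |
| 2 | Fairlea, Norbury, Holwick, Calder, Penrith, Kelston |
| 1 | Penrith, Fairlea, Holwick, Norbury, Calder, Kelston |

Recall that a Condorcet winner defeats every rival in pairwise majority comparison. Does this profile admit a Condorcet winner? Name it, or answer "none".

Penrith

Check each pair by majority over 11 ballots:
Fairlea vs Penrith: Penrith wins 7–4.
Fairlea–Holwick: Fairlea 9–2.
Fairlea–Calder: Fairlea 8–3.
Fairlea vs Kelston: Fairlea wins 9–2.
Fairlea vs Norbury: Fairlea wins 9–2.
Penrith–Holwick: Penrith 7–4.
Penrith–Calder: Penrith 6–5.
Penrith vs Kelston: Penrith wins 9–2.
Penrith–Norbury: Penrith 7–4.
Holwick vs Calder: Holwick wins 10–1.
Holwick vs Kelston: Kelston, 7–4.
Holwick vs Norbury: Norbury wins 7–4.
Calder vs Kelston: Kelston wins 7–4.
Calder–Norbury: Norbury 10–1.
Kelston vs Norbury: Norbury wins 9–2.
Only Penrith has no losses; Penrith is the Condorcet winner.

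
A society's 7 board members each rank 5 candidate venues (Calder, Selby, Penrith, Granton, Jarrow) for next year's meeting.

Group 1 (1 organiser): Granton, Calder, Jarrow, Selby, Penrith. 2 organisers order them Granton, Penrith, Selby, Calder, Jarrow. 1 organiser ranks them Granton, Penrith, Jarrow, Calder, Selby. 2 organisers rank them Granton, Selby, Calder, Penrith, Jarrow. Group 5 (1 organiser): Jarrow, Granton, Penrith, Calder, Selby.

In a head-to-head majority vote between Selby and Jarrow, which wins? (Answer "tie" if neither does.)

Ballots ranking Selby above Jarrow: 2 + 2 = 4.
Ballots ranking Jarrow above Selby: 7 − 4 = 3.
Selby wins the head-to-head 4–3.

Selby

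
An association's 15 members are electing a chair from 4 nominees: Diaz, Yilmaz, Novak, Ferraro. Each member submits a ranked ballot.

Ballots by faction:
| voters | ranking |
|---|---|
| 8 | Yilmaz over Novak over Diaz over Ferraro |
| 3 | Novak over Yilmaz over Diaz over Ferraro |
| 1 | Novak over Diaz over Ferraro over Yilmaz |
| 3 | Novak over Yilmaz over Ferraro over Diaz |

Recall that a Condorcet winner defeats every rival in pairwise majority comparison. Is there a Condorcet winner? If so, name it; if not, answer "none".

Head-to-head results (15 voters):
Diaz–Yilmaz: Yilmaz 14–1.
Diaz vs Novak: Diaz is ranked higher on 0 ballots, Novak on 15. Novak wins 15–0.
Diaz vs Ferraro: Diaz wins 12–3.
Yilmaz vs Novak: Yilmaz preferred on 8 ballots; Yilmaz wins 8–7.
Yilmaz vs Ferraro: 14 to 1, Yilmaz.
Novak vs Ferraro: 15 to 0, Novak.
Yilmaz beats each of Diaz, Novak, Ferraro — Yilmaz is the Condorcet winner.

Yilmaz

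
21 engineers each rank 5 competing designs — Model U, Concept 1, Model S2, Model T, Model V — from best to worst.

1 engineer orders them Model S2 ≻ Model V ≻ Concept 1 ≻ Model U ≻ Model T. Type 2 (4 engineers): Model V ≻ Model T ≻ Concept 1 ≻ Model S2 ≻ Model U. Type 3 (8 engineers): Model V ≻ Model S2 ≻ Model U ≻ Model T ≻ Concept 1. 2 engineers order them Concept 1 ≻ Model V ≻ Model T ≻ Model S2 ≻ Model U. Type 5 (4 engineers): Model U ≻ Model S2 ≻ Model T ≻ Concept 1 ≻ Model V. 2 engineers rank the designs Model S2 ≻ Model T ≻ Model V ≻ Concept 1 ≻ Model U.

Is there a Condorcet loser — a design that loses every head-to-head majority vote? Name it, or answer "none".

Concept 1

Pairwise majorities:
Model U vs Concept 1: Model U wins 12–9.
Model U vs Model S2: 4 for Model U, 17 for Model S2 — Model S2 by 17–4.
Model U–Model T: Model U 13–8.
Model U–Model V: Model V 17–4.
Concept 1 vs Model S2: Model S2 wins 15–6.
Concept 1 vs Model T: Model T wins 18–3.
Concept 1 vs Model V: Concept 1 is ranked higher on 2+4 = 6 ballots, Model V on 15. Model V wins 15–6.
Model S2 vs Model T: Model S2 wins 15–6.
Model S2 vs Model V: 7 to 14, Model V.
Model T–Model V: Model V 15–6.
Concept 1 is beaten in every head-to-head and is the Condorcet loser.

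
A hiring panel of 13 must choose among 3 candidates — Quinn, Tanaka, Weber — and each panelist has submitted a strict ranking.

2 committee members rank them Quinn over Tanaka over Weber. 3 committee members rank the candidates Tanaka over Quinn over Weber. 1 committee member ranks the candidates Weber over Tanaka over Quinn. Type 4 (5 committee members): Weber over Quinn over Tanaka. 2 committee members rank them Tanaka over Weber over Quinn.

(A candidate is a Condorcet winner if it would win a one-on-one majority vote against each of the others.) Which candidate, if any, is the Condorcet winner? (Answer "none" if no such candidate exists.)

Check each pair by majority over 13 ballots:
Quinn vs Tanaka: 2+5 = 7 for Quinn, 6 for Tanaka — Quinn by 7–6.
Quinn vs Weber: 5 to 8, Weber.
Tanaka vs Weber: Tanaka is ranked higher on 2+3+2 = 7 ballots, Weber on 6. Tanaka wins 7–6.
Every candidate loses at least once (Quinn loses to Weber; Tanaka loses to Quinn; Weber loses to Tanaka). The majority relation contains the cycle Quinn beats Tanaka beats Weber beats Quinn, so there is no Condorcet winner.

none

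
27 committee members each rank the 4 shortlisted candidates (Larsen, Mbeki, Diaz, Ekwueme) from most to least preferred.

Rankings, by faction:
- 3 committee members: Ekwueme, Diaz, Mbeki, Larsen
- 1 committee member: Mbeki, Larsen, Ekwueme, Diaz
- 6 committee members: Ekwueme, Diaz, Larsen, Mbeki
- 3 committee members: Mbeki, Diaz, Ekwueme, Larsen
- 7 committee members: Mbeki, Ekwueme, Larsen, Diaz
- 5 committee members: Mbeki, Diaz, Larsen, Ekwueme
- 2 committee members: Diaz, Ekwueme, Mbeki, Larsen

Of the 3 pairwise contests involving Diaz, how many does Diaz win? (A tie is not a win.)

Diaz against each rival (27 committee members):
Diaz–Larsen: Diaz 19–8.
Diaz vs Mbeki: Mbeki, 16–11.
Diaz vs Ekwueme: 3+5+2 = 10 for Diaz, 17 for Ekwueme — Ekwueme by 17–10.
Diaz beats Larsen; loses to Mbeki, Ekwueme — 1 pairwise win.

1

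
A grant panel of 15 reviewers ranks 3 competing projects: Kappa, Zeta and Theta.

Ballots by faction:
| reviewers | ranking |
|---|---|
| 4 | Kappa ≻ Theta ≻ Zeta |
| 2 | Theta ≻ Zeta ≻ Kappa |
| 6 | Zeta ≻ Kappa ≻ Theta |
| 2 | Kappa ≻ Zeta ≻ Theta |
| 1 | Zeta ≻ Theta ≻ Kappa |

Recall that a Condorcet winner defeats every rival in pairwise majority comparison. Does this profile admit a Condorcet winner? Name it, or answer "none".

Zeta

Check each pair by majority over 15 ballots:
Kappa vs Zeta: Zeta, 9–6.
Kappa vs Theta: 12 to 3, Kappa.
Zeta vs Theta: 6+2+1 = 9 for Zeta, 6 for Theta — Zeta by 9–6.
Only Zeta has no losses; Zeta is the Condorcet winner.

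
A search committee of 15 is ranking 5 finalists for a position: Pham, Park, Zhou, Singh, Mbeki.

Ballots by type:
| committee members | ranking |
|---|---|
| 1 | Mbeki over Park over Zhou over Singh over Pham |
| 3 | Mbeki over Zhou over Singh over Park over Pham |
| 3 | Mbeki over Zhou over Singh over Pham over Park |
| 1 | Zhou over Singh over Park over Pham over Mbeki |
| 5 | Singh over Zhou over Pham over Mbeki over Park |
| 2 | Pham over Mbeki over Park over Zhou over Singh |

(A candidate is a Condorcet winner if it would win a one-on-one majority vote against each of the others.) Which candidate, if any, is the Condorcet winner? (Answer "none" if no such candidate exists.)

none

Head-to-head results (15 committee members):
Pham vs Park: Pham wins 10–5.
Pham vs Zhou: 2 to 13, Zhou.
Pham vs Singh: 2 to 13, Singh.
Pham vs Mbeki: Pham wins 8–7.
Park vs Zhou: 1+2 = 3 for Park, 12 for Zhou — Zhou by 12–3.
Park vs Singh: 1+2 = 3 for Park, 12 for Singh — Singh by 12–3.
Park vs Mbeki: 1 for Park, 14 for Mbeki — Mbeki by 14–1.
Zhou vs Singh: 1+3+3+1+2 = 10 for Zhou, 5 for Singh — Zhou by 10–5.
Zhou vs Mbeki: Mbeki wins 9–6.
Singh vs Mbeki: 1+5 = 6 for Singh, 9 for Mbeki — Mbeki by 9–6.
No candidate is unbeaten: Pham loses to Zhou; Park loses to Pham; Zhou loses to Mbeki; Singh loses to Zhou; Mbeki loses to Pham. In particular Pham beats Mbeki beats Zhou beats Pham is a majority cycle — no Condorcet winner exists.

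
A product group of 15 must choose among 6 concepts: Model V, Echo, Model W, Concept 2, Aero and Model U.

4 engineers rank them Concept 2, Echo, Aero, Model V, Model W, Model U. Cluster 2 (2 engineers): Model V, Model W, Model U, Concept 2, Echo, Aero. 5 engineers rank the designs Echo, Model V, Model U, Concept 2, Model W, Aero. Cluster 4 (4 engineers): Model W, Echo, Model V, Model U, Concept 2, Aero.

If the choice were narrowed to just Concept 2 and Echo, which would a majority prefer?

Ballots ranking Concept 2 above Echo: 4 + 2 = 6.
Ballots ranking Echo above Concept 2: 15 − 6 = 9.
Echo wins the head-to-head 9–6.

Echo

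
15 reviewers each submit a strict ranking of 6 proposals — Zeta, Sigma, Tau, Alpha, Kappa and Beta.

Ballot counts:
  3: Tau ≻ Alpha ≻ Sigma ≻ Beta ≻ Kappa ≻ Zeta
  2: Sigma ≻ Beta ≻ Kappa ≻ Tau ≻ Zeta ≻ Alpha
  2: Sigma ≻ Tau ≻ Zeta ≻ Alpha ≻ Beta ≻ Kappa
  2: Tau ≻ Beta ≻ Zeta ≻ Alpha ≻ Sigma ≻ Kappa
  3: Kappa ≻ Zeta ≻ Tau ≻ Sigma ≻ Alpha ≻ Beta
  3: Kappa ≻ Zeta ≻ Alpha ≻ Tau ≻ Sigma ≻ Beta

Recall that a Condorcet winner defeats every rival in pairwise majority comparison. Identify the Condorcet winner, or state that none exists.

none

Pairwise majorities:
Zeta vs Sigma: Zeta wins 8–7.
Zeta vs Tau: Tau, 9–6.
Zeta vs Alpha: Zeta wins 12–3.
Zeta vs Kappa: 2+2 = 4 for Zeta, 11 for Kappa — Kappa by 11–4.
Zeta–Beta: Zeta 8–7.
Sigma vs Tau: Tau, 11–4.
Sigma vs Alpha: Alpha wins 8–7.
Sigma vs Kappa: Sigma wins 9–6.
Sigma vs Beta: 13 to 2, Sigma.
Tau vs Alpha: 12 to 3, Tau.
Tau vs Kappa: Kappa wins 8–7.
Tau–Beta: Tau 13–2.
Alpha–Kappa: Kappa 8–7.
Alpha vs Beta: 11 to 4, Alpha.
Kappa vs Beta: Kappa preferred on 3+3 = 6 ballots; Beta wins 9–6.
Every project loses at least once (Zeta loses to Tau; Sigma loses to Zeta; Tau loses to Kappa; Alpha loses to Zeta; Kappa loses to Sigma; Beta loses to Zeta). The majority relation contains the cycle Zeta → Sigma → Kappa → Zeta, so there is no Condorcet winner.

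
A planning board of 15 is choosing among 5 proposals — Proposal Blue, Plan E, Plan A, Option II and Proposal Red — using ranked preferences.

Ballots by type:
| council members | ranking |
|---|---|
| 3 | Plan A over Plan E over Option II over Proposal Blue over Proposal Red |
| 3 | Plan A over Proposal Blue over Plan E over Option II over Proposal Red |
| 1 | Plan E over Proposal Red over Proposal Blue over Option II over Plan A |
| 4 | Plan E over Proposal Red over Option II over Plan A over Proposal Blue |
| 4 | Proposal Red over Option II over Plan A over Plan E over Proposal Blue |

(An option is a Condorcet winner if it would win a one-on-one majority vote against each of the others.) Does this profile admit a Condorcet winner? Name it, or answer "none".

Pairwise majorities:
Proposal Blue vs Plan E: 3 to 12, Plan E.
Proposal Blue vs Plan A: Proposal Blue is ranked higher on 1 ballot, Plan A on 14. Plan A wins 14–1.
Proposal Blue vs Option II: Proposal Blue is ranked higher on 3+1 = 4 ballots, Option II on 11. Option II wins 11–4.
Proposal Blue vs Proposal Red: 3+3 = 6 for Proposal Blue, 9 for Proposal Red — Proposal Red by 9–6.
Plan E vs Plan A: 1+4 = 5 for Plan E, 10 for Plan A — Plan A by 10–5.
Plan E vs Option II: Plan E is ranked higher on 3+3+1+4 = 11 ballots, Option II on 4. Plan E wins 11–4.
Plan E vs Proposal Red: Plan E is ranked higher on 3+3+1+4 = 11 ballots, Proposal Red on 4. Plan E wins 11–4.
Plan A vs Option II: 6 to 9, Option II.
Plan A vs Proposal Red: Plan A is ranked higher on 3+3 = 6 ballots, Proposal Red on 9. Proposal Red wins 9–6.
Option II vs Proposal Red: Option II is ranked higher on 3+3 = 6 ballots, Proposal Red on 9. Proposal Red wins 9–6.
No option is unbeaten: Proposal Blue loses to Plan E; Plan E loses to Plan A; Plan A loses to Option II; Option II loses to Plan E; Proposal Red loses to Plan E. In particular Plan E → Option II → Plan A → Plan E is a majority cycle — no Condorcet winner exists.

none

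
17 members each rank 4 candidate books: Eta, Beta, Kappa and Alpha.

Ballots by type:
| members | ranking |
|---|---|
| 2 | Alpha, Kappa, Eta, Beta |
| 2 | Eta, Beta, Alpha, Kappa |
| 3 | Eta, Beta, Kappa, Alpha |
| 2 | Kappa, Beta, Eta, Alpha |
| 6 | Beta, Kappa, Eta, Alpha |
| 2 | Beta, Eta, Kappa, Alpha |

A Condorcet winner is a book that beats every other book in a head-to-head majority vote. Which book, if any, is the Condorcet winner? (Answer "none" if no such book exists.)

Beta

Pairwise majorities:
Eta vs Beta: 2+2+3 = 7 for Eta, 10 for Beta — Beta by 10–7.
Eta vs Kappa: 7 to 10, Kappa.
Eta vs Alpha: 15 to 2, Eta.
Beta vs Kappa: 13 to 4, Beta.
Beta vs Alpha: 2+3+2+6+2 = 15 for Beta, 2 for Alpha — Beta by 15–2.
Kappa vs Alpha: Kappa preferred on 3+2+6+2 = 13 ballots; Kappa wins 13–4.
Beta beats each of Eta, Kappa, Alpha — Beta is the Condorcet winner.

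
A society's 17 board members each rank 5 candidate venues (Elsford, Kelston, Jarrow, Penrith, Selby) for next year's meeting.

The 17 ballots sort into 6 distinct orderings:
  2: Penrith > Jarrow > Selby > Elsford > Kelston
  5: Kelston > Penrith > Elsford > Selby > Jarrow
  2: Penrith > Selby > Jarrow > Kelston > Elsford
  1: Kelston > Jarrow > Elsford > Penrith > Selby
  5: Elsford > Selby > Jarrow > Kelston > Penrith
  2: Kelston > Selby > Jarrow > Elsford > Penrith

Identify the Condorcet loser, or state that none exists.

none

Head-to-head results (17 organisers):
Elsford vs Kelston: Elsford is ranked higher on 2+5 = 7 ballots, Kelston on 10. Kelston wins 10–7.
Elsford vs Jarrow: 10 to 7, Elsford.
Elsford–Penrith: Penrith 9–8.
Elsford–Selby: Elsford 11–6.
Kelston vs Jarrow: Kelston is ranked higher on 5+1+2 = 8 ballots, Jarrow on 9. Jarrow wins 9–8.
Kelston vs Penrith: Kelston, 13–4.
Kelston–Selby: Selby 9–8.
Jarrow vs Penrith: 1+5+2 = 8 for Jarrow, 9 for Penrith — Penrith by 9–8.
Jarrow vs Selby: 3 to 14, Selby.
Penrith vs Selby: Penrith preferred on 2+5+2+1 = 10 ballots; Penrith wins 10–7.
No city is winless: Elsford beats Jarrow; Kelston beats Elsford; Jarrow beats Kelston; Penrith beats Elsford; Selby beats Kelston. There is no Condorcet loser.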